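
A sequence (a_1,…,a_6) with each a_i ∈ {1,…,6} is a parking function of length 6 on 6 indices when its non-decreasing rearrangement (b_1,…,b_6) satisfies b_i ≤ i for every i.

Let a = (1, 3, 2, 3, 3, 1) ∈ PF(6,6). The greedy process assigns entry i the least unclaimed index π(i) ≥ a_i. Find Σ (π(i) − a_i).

8

Σπ(i) = 1+…+6 = 21; Σa = 1+3+2+3+3+1 = 13; disp = 21−13 = 8.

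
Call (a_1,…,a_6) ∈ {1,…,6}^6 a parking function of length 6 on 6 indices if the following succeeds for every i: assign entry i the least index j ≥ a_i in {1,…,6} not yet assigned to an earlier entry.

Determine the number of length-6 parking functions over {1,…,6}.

16807

|PF| = (6−6+1)·(6+1)^(6−1) = 1·16807 = 16807
One tuple (1,1,2,3,1,6) → sorted (1,1,1,2,3,6): b_i ≤ i ∀i, a PF.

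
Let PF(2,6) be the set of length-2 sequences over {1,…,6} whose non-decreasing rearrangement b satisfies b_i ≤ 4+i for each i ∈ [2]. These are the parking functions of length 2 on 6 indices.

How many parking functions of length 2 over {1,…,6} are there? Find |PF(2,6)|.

|PF| = (7−2)·7^(2−1) = 5 · 7 = 35 (Konheim–Weiss)
Example (1,6) → sorted (1,6): b_i ≤ 4+i ∀i, a PF.

35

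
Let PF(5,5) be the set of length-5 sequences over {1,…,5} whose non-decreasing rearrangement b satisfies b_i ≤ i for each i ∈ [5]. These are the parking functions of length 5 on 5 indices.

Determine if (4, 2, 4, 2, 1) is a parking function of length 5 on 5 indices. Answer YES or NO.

YES

Sorted: b = (1, 2, 2, 4, 4).
  b_1=1 ≤ 1
  b_2=2 ≤ 2
  b_3=2 ≤ 3
  b_4=4 ≤ 4
  b_5=4 ≤ 5
All bounds hold ⇒ YES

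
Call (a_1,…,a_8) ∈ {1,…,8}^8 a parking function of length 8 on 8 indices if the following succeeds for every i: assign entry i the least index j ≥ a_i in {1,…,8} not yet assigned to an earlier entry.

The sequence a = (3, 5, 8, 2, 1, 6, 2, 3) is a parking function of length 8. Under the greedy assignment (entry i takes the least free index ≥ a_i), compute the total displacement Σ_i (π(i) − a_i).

Σπ(i) = 1+…+8 = 36; Σa = 3+5+8+2+1+6+2+3 = 30; disp = 36−30 = 6.

6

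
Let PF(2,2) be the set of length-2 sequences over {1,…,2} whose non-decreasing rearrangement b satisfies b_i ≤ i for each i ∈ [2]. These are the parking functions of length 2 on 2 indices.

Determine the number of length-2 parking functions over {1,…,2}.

Count = (2+1−2)·(2+1)^{2−1} = 1·3 = 3 (Konheim–Weiss)
Example (1,1) → sorted (1,1): b_i ≤ i ∀i, a PF.

3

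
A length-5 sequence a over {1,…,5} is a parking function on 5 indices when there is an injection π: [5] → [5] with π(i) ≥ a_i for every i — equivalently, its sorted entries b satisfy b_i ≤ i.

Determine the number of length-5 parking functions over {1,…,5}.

1296

|PF| = (6−5)·6^(5−1) = 1·1296 = 1296 [KW]
One tuple (5,3,2,1,2) → sorted (1,2,2,3,5): b_i ≤ i ∀i, a PF.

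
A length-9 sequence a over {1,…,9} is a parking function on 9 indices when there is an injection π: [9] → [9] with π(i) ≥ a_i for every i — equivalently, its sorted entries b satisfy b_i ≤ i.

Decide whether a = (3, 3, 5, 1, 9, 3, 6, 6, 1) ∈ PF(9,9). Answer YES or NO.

Sorted: b = (1, 1, 3, 3, 3, 5, 6, 6, 9).
  b_1=1 ≤ 1
  b_2=1 ≤ 2
  b_3=3 ≤ 3
  b_4=3 ≤ 4
  b_5=3 ≤ 5
  b_6=5 ≤ 6
  b_7=6 ≤ 7
  b_8=6 ≤ 8
  b_9=9 ≤ 9
All bounds hold ⇒ YES

YES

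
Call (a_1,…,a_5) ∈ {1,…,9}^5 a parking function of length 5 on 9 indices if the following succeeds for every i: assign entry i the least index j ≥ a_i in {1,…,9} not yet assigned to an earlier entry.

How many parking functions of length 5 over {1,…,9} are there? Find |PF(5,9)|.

50000

Count = (9−5+1)·(9+1)^(5−1) = 5 · 10000 = 50000 [KW]
Example (4,4,2,2,4) → sorted (2,2,4,4,4): b_i ≤ 4+i ∀i, a PF.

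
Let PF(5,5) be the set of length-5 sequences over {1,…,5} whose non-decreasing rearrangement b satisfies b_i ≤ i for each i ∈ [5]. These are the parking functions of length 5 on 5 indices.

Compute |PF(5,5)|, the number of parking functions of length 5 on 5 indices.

|PF(5,5)| = (5+1−5)·(5+1)^{5−1} = 1 · 1296 = 1296 [KW]
Example (2,5,1,1,2) → sorted (1,1,2,2,5): b_i ≤ i ∀i, a PF.

1296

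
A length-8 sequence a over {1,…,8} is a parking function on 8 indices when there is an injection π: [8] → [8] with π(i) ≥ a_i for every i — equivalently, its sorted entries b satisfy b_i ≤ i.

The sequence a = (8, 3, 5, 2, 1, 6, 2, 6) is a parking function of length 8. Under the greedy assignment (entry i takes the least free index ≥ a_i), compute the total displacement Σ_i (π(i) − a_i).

Σπ = 36 ({1..8} each once); Σa = 8+3+5+2+1+6+2+6 = 33; disp = 36−33 = 3.

3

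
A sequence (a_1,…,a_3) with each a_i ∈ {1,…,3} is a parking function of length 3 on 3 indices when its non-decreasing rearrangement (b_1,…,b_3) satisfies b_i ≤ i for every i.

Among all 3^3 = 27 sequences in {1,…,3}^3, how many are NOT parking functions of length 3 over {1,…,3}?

|PF| = (3+1−3)·(3+1)^{3−1} = 1 · 16 = 16 [KW]
Check (3,2,3) → sorted (2,3,3): b_1=2>1, not a PF.
3^3 − 16 = 27 − 16 = 11

11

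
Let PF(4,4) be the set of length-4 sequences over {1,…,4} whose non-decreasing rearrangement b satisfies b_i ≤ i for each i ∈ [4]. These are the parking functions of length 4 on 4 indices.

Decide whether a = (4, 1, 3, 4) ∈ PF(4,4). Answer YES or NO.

NO

Rearranged: b = (1, 3, 4, 4).
  b_1=1 ≤ 1
  b_2=3 > 2
  fails at i=2 ⇒ NO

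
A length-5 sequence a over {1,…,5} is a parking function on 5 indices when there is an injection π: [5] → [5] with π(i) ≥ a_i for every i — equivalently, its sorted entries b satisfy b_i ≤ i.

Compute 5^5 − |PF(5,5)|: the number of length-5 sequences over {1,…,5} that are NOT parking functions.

1829

|PF(5,5)| = (5+1−5)·(5+1)^{5−1} = 1×1296 = 1296 (Pollak)
One tuple (5,3,2,5,4) → sorted (2,3,4,5,5): b_1=2>1, not a PF.
So 3125 − 1296 = 1829 fail.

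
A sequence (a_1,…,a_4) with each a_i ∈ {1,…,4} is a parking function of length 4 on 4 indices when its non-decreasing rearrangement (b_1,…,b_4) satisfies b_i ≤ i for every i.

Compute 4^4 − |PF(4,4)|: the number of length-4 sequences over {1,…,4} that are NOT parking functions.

|PF(4,4)| = 1·5^3 = 1·125 = 125 [KW]
E.g. (4,4,4,4) → sorted (4,4,4,4): b_1=4>1, not a PF.
4^4 − 125 = 256 − 125 = 131

131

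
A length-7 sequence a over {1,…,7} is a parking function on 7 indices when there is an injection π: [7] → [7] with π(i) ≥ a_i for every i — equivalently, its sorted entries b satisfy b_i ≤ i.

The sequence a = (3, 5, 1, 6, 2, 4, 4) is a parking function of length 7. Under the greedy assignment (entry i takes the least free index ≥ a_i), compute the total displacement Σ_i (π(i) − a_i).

3

Σπ(i) = 1+…+7 = 28; Σa = 3+5+1+6+2+4+4 = 25; disp = 28−25 = 3.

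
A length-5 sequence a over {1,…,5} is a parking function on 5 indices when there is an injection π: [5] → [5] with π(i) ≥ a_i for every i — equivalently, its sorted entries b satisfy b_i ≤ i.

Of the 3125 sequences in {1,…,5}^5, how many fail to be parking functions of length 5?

1829

|PF| = (5+1−5)·(5+1)^{5−1} = 1·1296 = 1296 [KW]
Example (4,3,3,3,4) → sorted (3,3,3,4,4): b_1=3>1, not a PF.
Total 3125; non-PF = 3125−1296 = 1829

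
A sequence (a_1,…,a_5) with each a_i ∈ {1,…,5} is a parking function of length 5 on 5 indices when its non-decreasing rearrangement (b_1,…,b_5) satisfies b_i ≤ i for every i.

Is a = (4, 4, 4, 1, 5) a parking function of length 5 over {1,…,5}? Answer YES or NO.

NO

Order a: b = (1, 4, 4, 4, 5).
  b_1=1 ≤ 1
  b_2=4 > 2
  fails at i=2 ⇒ NO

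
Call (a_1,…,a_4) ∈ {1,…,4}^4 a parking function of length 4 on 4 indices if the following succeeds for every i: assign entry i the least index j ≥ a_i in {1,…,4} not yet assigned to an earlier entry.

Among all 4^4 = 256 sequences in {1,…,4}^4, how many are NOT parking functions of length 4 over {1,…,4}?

|PF| = (5−4)·5^(4−1) = 1×125 = 125 [KW]
Check (1,4,4,2) → sorted (1,2,4,4): b_3=4>3, not a PF.
So 256 − 125 = 131 fail.

131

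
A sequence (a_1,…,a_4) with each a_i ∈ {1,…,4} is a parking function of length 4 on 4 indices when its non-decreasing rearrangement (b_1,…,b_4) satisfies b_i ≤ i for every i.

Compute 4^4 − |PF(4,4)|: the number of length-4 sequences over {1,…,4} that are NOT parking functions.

#PF = 1·5^3 = 1 · 125 = 125 (Konheim–Weiss)
Example (4,3,4,4) → sorted (3,4,4,4): b_1=3>1, not a PF.
So 256 − 125 = 131 fail.

131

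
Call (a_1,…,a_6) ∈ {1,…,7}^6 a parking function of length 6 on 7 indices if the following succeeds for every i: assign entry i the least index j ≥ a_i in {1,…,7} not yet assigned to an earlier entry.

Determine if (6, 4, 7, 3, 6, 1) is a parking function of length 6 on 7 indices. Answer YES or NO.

NO

Sorted: b = (1, 3, 4, 6, 6, 7).
  b_1=1 ≤ 2
  b_2=3 ≤ 3
  b_3=4 ≤ 4
  b_4=6 > 5
  fails at i=4 ⇒ NO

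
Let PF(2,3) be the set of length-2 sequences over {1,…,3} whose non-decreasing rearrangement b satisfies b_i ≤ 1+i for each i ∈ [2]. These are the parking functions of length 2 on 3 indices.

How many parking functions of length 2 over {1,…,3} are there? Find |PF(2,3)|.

|PF(2,3)| = 2·4^1 = 2·4 = 8 (Pollak)
Example (3,2) → sorted (2,3): b_i ≤ 1+i ∀i, a PF.

8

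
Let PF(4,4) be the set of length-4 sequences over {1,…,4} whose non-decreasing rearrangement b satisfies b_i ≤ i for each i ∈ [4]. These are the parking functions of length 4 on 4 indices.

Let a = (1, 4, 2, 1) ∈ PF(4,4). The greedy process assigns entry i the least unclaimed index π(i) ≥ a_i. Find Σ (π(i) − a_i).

Σπ = 10 ({1..4} each once); Σa = 1+4+2+1 = 8; disp = 10−8 = 2.

2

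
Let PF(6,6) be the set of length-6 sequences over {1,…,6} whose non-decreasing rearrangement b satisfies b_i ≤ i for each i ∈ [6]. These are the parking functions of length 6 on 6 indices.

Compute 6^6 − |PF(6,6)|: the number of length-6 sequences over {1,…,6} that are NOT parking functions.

|PF| = 1·7^5 = 1 · 16807 = 16807
One tuple (2,2,6,6,3,4) → sorted (2,2,3,4,6,6): b_1=2>1, not a PF.
So 46656 − 16807 = 29849 fail.

29849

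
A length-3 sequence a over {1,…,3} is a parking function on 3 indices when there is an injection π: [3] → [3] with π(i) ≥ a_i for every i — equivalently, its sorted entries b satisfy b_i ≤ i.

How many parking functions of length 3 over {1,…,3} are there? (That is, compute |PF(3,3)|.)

Count = (3−3+1)·(3+1)^(3−1) = 1·16 = 16 (Pollak)
Example (3,2,1) → sorted (1,2,3): b_i ≤ i ∀i, a PF.

16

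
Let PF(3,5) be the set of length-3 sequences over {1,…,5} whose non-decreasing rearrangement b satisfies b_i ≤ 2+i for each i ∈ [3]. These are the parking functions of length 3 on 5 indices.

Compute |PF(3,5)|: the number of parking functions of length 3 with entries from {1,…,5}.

108

Count = (5+1−3)·(5+1)^{3−1} = 3·36 = 108 (Pollak)
Check (4,5,1) → sorted (1,4,5): b_i ≤ 2+i ∀i, a PF.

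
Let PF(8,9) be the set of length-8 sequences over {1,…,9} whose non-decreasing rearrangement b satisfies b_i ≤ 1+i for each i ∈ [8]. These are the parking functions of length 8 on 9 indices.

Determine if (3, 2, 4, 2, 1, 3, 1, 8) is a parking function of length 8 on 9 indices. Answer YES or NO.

Rearranged: b = (1, 1, 2, 2, 3, 3, 4, 8).
  b_1=1 ≤ 2
  b_2=1 ≤ 3
  b_3=2 ≤ 4
  b_4=2 ≤ 5
  b_5=3 ≤ 6
  b_6=3 ≤ 7
  b_7=4 ≤ 8
  b_8=8 ≤ 9
All bounds hold ⇒ YES

YES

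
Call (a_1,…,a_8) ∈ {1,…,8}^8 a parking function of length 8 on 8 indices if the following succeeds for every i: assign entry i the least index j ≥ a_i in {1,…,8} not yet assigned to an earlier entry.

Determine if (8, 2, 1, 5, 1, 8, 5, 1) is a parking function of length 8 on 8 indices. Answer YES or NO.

NO

Order a: b = (1, 1, 1, 2, 5, 5, 8, 8).
  b_1=1 ≤ 1
  b_2=1 ≤ 2
  b_3=1 ≤ 3
  b_4=2 ≤ 4
  b_5=5 ≤ 5
  b_6=5 ≤ 6
  b_7=8 > 7
  fails at i=7 ⇒ NO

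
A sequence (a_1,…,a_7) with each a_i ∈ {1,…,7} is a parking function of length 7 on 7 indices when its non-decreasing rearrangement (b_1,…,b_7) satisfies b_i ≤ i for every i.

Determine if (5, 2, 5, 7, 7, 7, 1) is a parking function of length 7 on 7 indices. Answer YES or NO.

Sorted: b = (1, 2, 5, 5, 7, 7, 7).
  b_1=1 ≤ 1
  b_2=2 ≤ 2
  b_3=5 > 3
  fails at i=3 ⇒ NO

NO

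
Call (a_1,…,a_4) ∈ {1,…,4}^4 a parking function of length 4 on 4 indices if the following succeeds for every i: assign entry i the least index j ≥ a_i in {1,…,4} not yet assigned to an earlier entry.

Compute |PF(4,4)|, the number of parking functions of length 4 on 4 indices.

Count = 1·5^3 = 1 · 125 = 125 (Konheim–Weiss)
E.g. (3,1,1,1) → sorted (1,1,1,3): b_i ≤ i ∀i, a PF.

125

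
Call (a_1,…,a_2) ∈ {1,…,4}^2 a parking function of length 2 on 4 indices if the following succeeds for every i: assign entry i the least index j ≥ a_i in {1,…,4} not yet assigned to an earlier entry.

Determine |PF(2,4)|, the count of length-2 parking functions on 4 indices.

15

|PF| = (5−2)·5^(2−1) = 3 · 5 = 15 (Konheim–Weiss)
E.g. (2,1) → sorted (1,2): b_i ≤ 2+i ∀i, a PF.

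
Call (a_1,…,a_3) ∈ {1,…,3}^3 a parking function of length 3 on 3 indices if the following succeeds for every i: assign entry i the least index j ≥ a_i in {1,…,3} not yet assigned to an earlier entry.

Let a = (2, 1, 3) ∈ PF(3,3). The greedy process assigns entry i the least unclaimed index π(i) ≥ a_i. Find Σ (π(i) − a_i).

0

Σπ = 6 ({1..3} each once); Σa = 2+1+3 = 6; disp = 6−6 = 0.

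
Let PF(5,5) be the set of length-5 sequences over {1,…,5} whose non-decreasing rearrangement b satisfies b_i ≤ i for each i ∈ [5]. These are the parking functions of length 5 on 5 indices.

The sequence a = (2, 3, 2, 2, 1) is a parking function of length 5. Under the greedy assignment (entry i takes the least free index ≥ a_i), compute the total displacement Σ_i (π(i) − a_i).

Σπ = 5·6/2 = 15 (π permutes [5]); Σa = 2+3+2+2+1 = 10; disp = 15−10 = 5.

5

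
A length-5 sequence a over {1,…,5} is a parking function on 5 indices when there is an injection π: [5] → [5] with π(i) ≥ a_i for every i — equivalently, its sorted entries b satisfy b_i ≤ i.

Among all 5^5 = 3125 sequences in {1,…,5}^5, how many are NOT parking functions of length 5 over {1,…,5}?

|PF| = (5+1−5)·(5+1)^{5−1} = 1×1296 = 1296
One tuple (5,2,1,2,5) → sorted (1,2,2,5,5): b_4=5>4, not a PF.
5^5 − 1296 = 3125 − 1296 = 1829

1829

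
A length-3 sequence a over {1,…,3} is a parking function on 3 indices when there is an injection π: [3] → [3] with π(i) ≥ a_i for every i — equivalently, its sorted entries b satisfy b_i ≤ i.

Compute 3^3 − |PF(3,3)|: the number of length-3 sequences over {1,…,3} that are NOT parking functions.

11

Count = (4−3)·4^(3−1) = 1×16 = 16
E.g. (1,3,3) → sorted (1,3,3): b_2=3>2, not a PF.
So 27 − 16 = 11 fail.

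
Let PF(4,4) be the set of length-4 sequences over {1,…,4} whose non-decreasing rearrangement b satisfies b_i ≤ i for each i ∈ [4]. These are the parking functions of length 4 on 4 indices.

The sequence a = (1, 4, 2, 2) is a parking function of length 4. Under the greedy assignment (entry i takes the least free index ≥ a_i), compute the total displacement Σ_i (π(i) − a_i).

1

Σπ = 10 ({1..4} each once); Σa = 1+4+2+2 = 9; disp = 10−9 = 1.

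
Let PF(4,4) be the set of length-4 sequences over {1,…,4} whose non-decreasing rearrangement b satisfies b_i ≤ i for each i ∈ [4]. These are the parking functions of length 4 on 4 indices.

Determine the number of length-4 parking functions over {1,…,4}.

#PF = (5−4)·5^(4−1) = 1×125 = 125
One tuple (1,2,1,4) → sorted (1,1,2,4): b_i ≤ i ∀i, a PF.

125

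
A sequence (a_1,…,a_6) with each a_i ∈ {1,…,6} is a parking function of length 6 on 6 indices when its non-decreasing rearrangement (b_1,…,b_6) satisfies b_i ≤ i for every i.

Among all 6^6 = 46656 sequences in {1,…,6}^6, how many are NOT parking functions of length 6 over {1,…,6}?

|PF(6,6)| = 1·7^5 = 1×16807 = 16807 (Pollak)
E.g. (4,4,6,3,5,6) → sorted (3,4,4,5,6,6): b_1=3>1, not a PF.
So 46656 − 16807 = 29849 fail.

29849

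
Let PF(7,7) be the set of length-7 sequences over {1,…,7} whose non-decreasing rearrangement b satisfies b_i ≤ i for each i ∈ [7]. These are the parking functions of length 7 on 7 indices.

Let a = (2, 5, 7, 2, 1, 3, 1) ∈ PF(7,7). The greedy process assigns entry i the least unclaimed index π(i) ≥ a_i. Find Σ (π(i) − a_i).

Σπ = 7·8/2 = 28 (π permutes [7]); Σa = 2+5+7+2+1+3+1 = 21; disp = 28−21 = 7.

7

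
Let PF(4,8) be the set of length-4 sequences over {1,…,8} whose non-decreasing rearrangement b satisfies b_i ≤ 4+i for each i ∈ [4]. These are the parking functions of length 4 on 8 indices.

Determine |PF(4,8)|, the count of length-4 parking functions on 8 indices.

|PF(4,8)| = 5·9^3 = 5·729 = 3645 (Pollak)
Example (8,5,6,2) → sorted (2,5,6,8): b_i ≤ 4+i ∀i, a PF.

3645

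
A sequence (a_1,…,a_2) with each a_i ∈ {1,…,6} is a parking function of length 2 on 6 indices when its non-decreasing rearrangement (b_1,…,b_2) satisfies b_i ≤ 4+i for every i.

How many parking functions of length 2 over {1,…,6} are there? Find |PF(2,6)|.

35

|PF| = 5·7^1 = 5 · 7 = 35 (Pollak)
Example (3,3) → sorted (3,3): b_i ≤ 4+i ∀i, a PF.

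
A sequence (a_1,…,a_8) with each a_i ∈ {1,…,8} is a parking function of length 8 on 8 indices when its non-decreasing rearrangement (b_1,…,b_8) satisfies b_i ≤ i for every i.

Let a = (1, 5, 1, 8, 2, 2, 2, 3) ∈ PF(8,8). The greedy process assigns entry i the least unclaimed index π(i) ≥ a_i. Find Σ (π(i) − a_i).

Σπ = 8·9/2 = 36 (π permutes [8]); Σa = 1+5+1+8+2+2+2+3 = 24; disp = 36−24 = 12.

12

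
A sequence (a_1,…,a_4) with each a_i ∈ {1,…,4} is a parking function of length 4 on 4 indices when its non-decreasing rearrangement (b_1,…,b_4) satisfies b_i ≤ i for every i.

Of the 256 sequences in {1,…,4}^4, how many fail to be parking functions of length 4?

131

|PF(4,4)| = (4−4+1)·(4+1)^(4−1) = 1 · 125 = 125 (Pollak)
Example (4,2,3,2) → sorted (2,2,3,4): b_1=2>1, not a PF.
So 256 − 125 = 131 fail.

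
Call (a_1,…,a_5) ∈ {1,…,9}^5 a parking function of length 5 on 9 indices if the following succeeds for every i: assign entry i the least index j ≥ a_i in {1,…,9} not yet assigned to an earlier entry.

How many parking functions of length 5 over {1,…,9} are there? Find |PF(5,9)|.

Count = (9+1−5)·(9+1)^{5−1} = 5·10000 = 50000 [KW]
E.g. (2,7,2,5,1) → sorted (1,2,2,5,7): b_i ≤ 4+i ∀i, a PF.

50000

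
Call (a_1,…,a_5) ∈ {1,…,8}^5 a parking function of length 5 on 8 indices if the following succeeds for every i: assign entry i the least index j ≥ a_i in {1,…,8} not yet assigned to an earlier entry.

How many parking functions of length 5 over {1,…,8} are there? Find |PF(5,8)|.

|PF| = (8+1−5)·(8+1)^{5−1} = 4 · 6561 = 26244 [KW]
E.g. (5,6,6,4,6) → sorted (4,5,6,6,6): b_i ≤ 3+i ∀i, a PF.

26244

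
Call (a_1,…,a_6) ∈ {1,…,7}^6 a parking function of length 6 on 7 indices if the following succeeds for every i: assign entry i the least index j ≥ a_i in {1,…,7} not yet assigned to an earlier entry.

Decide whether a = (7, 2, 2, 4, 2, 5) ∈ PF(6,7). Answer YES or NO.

YES

Order a: b = (2, 2, 2, 4, 5, 7).
  b_1=2 ≤ 2
  b_2=2 ≤ 3
  b_3=2 ≤ 4
  b_4=4 ≤ 5
  b_5=5 ≤ 6
  b_6=7 ≤ 7
All bounds hold ⇒ YES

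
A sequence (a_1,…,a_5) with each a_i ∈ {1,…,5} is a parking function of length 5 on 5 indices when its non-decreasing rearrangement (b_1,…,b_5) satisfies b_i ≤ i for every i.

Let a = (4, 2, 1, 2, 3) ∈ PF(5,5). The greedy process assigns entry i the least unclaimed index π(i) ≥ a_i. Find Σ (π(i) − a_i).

3

Σπ = 5·6/2 = 15 (π permutes [5]); Σa = 4+2+1+2+3 = 12; disp = 15−12 = 3.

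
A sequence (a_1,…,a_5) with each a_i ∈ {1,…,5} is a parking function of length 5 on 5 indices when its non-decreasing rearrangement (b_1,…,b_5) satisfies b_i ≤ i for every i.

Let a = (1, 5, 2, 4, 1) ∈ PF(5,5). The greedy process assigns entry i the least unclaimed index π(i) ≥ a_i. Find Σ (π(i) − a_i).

Σπ(i) = 1+…+5 = 15; Σa = 1+5+2+4+1 = 13; disp = 15−13 = 2.

2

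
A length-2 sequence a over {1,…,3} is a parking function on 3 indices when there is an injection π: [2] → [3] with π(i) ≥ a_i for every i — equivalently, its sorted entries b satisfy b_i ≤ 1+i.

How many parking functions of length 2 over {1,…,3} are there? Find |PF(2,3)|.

#PF = (3+1−2)·(3+1)^{2−1} = 2×4 = 8 (Pollak)
Check (1,2) → sorted (1,2): b_i ≤ 1+i ∀i, a PF.

8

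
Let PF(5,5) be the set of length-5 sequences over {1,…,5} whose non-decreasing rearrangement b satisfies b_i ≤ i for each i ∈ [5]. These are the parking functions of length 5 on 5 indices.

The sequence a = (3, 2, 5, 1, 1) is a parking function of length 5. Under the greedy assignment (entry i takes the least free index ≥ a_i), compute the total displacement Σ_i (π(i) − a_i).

3

Σπ = 5·6/2 = 15 (π permutes [5]); Σa = 3+2+5+1+1 = 12; disp = 15−12 = 3.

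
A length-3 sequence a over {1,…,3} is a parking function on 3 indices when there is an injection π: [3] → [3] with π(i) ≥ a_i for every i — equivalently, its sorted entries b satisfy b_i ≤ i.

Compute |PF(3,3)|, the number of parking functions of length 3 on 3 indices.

16

|PF| = (3+1−3)·(3+1)^{3−1} = 1 · 16 = 16
Check (2,2,1) → sorted (1,2,2): b_i ≤ i ∀i, a PF.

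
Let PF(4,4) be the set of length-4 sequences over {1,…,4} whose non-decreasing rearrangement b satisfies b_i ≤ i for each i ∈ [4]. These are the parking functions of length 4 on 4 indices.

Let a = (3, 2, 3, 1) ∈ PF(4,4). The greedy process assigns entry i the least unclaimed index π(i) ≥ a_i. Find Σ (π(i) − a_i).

1

Σπ = 10 ({1..4} each once); Σa = 3+2+3+1 = 9; disp = 10−9 = 1.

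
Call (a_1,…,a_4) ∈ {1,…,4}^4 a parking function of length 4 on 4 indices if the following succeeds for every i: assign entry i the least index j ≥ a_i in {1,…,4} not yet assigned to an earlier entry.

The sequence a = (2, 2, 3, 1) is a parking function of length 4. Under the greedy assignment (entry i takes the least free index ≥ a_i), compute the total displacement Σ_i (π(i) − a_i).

Σπ = 10 ({1..4} each once); Σa = 2+2+3+1 = 8; disp = 10−8 = 2.

2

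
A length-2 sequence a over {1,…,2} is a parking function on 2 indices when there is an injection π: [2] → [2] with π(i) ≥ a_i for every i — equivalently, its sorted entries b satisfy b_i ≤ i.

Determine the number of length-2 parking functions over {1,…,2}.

|PF(2,2)| = (3−2)·3^(2−1) = 1 · 3 = 3 (Konheim–Weiss)
Example (1,2) → sorted (1,2): b_i ≤ i ∀i, a PF.

3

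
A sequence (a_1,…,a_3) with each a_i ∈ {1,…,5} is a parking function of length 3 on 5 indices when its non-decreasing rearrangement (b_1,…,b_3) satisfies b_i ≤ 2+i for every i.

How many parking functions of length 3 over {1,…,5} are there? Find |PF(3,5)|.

|PF| = (5−3+1)·(5+1)^(3−1) = 3·36 = 108 (Pollak)
Check (3,2,5) → sorted (2,3,5): b_i ≤ 2+i ∀i, a PF.

108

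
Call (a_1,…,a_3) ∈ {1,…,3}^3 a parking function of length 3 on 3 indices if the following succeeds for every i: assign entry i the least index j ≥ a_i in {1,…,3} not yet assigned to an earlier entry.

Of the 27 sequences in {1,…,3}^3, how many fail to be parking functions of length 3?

Count = (3−3+1)·(3+1)^(3−1) = 1×16 = 16
Example (3,3,3) → sorted (3,3,3): b_1=3>1, not a PF.
Total 27; non-PF = 27−16 = 11

11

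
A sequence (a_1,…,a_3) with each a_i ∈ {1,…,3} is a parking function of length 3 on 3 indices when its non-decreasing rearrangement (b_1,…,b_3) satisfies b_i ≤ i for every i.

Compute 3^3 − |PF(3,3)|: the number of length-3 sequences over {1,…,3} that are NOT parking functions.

11

|PF(3,3)| = (3−3+1)·(3+1)^(3−1) = 1×16 = 16 [KW]
Example (2,3,3) → sorted (2,3,3): b_1=2>1, not a PF.
Total 27; non-PF = 27−16 = 11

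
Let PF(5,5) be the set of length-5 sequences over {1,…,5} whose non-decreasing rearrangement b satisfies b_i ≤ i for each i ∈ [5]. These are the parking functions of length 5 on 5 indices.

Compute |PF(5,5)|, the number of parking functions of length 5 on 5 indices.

1296

#PF = (5−5+1)·(5+1)^(5−1) = 1×1296 = 1296
Check (5,1,3,3,2) → sorted (1,2,3,3,5): b_i ≤ i ∀i, a PF.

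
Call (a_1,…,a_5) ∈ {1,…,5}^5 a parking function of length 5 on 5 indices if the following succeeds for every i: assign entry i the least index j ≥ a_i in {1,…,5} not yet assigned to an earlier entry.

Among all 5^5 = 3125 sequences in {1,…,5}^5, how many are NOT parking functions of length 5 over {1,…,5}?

1829

|PF(5,5)| = (5−5+1)·(5+1)^(5−1) = 1×1296 = 1296 (Pollak)
Example (5,5,4,5,3) → sorted (3,4,5,5,5): b_1=3>1, not a PF.
5^5 − 1296 = 3125 − 1296 = 1829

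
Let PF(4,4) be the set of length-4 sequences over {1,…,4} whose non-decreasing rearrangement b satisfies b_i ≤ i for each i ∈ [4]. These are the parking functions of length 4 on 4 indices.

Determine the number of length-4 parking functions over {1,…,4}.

|PF| = (4−4+1)·(4+1)^(4−1) = 1·125 = 125 (Konheim–Weiss)
Example (4,1,1,2) → sorted (1,1,2,4): b_i ≤ i ∀i, a PF.

125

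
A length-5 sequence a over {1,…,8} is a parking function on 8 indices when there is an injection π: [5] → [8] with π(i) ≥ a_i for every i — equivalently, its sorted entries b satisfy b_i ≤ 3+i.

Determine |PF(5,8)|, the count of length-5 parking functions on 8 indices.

26244

Count = 4·9^4 = 4 · 6561 = 26244
Example (8,5,1,6,7) → sorted (1,5,6,7,8): b_i ≤ 3+i ∀i, a PF.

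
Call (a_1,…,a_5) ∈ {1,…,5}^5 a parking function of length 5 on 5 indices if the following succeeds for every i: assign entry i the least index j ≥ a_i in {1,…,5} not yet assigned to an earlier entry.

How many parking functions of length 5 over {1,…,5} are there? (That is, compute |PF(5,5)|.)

Count = (6−5)·6^(5−1) = 1·1296 = 1296
Check (1,5,2,1,2) → sorted (1,1,2,2,5): b_i ≤ i ∀i, a PF.

1296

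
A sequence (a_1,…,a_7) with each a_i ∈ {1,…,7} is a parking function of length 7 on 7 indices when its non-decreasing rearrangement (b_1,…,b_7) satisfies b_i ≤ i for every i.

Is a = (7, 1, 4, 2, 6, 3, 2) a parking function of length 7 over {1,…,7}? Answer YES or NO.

YES

Rearranged: b = (1, 2, 2, 3, 4, 6, 7).
  b_1=1 ≤ 1
  b_2=2 ≤ 2
  b_3=2 ≤ 3
  b_4=3 ≤ 4
  b_5=4 ≤ 5
  b_6=6 ≤ 6
  b_7=7 ≤ 7
All bounds hold ⇒ YES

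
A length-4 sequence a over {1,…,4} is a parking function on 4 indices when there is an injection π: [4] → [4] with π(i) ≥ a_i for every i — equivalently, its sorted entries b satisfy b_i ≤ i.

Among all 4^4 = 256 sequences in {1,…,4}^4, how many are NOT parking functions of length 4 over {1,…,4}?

Count = (5−4)·5^(4−1) = 1×125 = 125 [KW]
Example (2,4,1,4) → sorted (1,2,4,4): b_3=4>3, not a PF.
So 256 − 125 = 131 fail.

131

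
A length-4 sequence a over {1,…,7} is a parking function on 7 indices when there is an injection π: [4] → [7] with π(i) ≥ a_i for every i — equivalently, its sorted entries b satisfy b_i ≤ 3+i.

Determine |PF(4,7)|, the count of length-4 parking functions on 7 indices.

2048

#PF = (8−4)·8^(4−1) = 4·512 = 2048
Check (4,7,4,2) → sorted (2,4,4,7): b_i ≤ 3+i ∀i, a PF.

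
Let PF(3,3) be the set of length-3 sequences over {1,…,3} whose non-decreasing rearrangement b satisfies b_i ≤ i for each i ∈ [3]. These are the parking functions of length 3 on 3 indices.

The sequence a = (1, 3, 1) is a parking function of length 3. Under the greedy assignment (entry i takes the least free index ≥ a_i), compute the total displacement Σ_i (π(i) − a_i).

Σπ(i) = 1+…+3 = 6; Σa = 1+3+1 = 5; disp = 6−5 = 1.

1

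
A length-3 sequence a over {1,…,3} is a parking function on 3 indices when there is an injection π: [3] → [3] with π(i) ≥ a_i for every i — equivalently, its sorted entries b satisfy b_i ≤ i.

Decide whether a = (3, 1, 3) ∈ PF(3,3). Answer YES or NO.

Order a: b = (1, 3, 3).
  b_1=1 ≤ 1
  b_2=3 > 2
  fails at i=2 ⇒ NO

NO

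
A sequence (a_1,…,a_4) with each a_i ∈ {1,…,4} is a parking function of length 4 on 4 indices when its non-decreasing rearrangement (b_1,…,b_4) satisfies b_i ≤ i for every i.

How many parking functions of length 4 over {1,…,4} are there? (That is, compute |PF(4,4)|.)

125

|PF| = (5−4)·5^(4−1) = 1 · 125 = 125
One tuple (4,2,2,1) → sorted (1,2,2,4): b_i ≤ i ∀i, a PF.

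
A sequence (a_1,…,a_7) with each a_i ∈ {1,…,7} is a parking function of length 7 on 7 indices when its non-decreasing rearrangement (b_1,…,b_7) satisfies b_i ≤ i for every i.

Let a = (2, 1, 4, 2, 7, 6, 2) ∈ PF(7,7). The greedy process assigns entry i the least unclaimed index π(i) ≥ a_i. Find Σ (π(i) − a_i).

4

Σπ(i) = 1+…+7 = 28; Σa = 2+1+4+2+7+6+2 = 24; disp = 28−24 = 4.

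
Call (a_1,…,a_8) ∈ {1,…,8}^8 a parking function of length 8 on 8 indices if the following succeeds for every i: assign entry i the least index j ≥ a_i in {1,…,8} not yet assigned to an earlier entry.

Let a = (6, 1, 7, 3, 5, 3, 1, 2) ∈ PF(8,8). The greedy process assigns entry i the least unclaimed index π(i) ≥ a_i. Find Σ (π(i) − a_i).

Σπ(i) = 1+…+8 = 36; Σa = 6+1+7+3+5+3+1+2 = 28; disp = 36−28 = 8.

8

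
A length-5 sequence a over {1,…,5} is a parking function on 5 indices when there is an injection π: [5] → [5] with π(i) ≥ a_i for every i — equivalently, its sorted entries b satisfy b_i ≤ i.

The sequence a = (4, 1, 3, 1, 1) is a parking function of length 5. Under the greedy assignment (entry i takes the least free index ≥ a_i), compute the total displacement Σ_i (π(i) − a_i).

5

Σπ = 5·6/2 = 15 (π permutes [5]); Σa = 4+1+3+1+1 = 10; disp = 15−10 = 5.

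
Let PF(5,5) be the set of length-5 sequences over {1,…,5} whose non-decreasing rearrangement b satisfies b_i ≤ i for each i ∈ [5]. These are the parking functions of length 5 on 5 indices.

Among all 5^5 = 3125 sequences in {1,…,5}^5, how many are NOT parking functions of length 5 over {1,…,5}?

|PF| = 1·6^4 = 1·1296 = 1296 (Konheim–Weiss)
One tuple (4,4,4,5,5) → sorted (4,4,4,5,5): b_1=4>1, not a PF.
So 3125 − 1296 = 1829 fail.

1829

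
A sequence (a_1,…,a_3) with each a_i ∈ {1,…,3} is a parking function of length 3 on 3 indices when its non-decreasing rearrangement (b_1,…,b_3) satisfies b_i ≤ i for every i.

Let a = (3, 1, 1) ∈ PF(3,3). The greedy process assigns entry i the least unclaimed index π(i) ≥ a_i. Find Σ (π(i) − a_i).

Σπ(i) = 1+…+3 = 6; Σa = 3+1+1 = 5; disp = 6−5 = 1.

1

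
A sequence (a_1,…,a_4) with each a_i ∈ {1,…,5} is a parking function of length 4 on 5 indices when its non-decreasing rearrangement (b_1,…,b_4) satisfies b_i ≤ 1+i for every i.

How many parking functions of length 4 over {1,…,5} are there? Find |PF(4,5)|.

432

|PF(4,5)| = (5+1−4)·(5+1)^{4−1} = 2×216 = 432
Check (4,2,5,2) → sorted (2,2,4,5): b_i ≤ 1+i ∀i, a PF.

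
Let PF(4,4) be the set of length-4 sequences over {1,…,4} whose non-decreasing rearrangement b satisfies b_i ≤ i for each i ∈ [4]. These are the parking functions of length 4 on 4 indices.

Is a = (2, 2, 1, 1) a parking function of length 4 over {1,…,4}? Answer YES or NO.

Sorted: b = (1, 1, 2, 2).
  b_1=1 ≤ 1
  b_2=1 ≤ 2
  b_3=2 ≤ 3
  b_4=2 ≤ 4
All bounds hold ⇒ YES

YES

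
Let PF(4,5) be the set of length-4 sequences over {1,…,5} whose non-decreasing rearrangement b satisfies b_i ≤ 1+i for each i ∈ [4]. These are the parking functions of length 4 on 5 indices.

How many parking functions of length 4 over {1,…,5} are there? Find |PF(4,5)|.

432

|PF| = 2·6^3 = 2 · 216 = 432 (Konheim–Weiss)
E.g. (5,1,1,2) → sorted (1,1,2,5): b_i ≤ 1+i ∀i, a PF.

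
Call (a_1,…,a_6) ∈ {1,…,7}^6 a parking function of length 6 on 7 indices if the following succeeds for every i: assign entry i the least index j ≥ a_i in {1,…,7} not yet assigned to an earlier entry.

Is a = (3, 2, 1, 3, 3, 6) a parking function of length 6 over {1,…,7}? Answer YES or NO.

YES

Order a: b = (1, 2, 3, 3, 3, 6).
  b_1=1 ≤ 2
  b_2=2 ≤ 3
  b_3=3 ≤ 4
  b_4=3 ≤ 5
  b_5=3 ≤ 6
  b_6=6 ≤ 7
All bounds hold ⇒ YES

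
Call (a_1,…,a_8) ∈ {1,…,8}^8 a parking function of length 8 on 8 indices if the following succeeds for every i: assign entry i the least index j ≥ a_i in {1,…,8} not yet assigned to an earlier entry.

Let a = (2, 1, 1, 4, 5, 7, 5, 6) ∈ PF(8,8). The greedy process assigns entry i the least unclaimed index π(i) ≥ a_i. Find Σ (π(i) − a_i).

5

Σπ = 8·9/2 = 36 (π permutes [8]); Σa = 2+1+1+4+5+7+5+6 = 31; disp = 36−31 = 5.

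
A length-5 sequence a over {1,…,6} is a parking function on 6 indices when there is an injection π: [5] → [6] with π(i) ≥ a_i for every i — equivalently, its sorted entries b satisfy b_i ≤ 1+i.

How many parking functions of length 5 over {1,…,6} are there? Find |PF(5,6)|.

4802

Count = 2·7^4 = 2×2401 = 4802
One tuple (2,4,2,1,1) → sorted (1,1,2,2,4): b_i ≤ 1+i ∀i, a PF.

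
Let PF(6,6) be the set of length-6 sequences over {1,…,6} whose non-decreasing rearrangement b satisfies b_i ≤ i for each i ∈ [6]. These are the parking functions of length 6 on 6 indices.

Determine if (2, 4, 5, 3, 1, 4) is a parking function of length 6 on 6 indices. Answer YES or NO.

YES

Rearranged: b = (1, 2, 3, 4, 4, 5).
  b_1=1 ≤ 1
  b_2=2 ≤ 2
  b_3=3 ≤ 3
  b_4=4 ≤ 4
  b_5=4 ≤ 5
  b_6=5 ≤ 6
All bounds hold ⇒ YES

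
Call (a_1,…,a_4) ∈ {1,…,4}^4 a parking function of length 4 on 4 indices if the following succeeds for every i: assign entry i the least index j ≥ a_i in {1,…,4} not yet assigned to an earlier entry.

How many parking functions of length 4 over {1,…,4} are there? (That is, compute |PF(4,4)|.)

Count = (4−4+1)·(4+1)^(4−1) = 1×125 = 125
One tuple (2,1,1,1) → sorted (1,1,1,2): b_i ≤ i ∀i, a PF.

125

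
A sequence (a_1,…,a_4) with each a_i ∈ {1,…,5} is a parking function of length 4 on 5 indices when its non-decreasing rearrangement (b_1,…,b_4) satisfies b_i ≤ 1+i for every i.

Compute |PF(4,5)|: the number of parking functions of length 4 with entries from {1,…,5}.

|PF| = 2·6^3 = 2 · 216 = 432
Example (2,1,1,5) → sorted (1,1,2,5): b_i ≤ 1+i ∀i, a PF.

432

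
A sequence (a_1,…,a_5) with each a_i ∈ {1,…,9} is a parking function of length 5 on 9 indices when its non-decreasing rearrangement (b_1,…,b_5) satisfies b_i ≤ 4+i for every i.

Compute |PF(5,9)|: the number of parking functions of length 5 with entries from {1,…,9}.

|PF| = (10−5)·10^(5−1) = 5 · 10000 = 50000 (Pollak)
One tuple (9,3,2,1,1) → sorted (1,1,2,3,9): b_i ≤ 4+i ∀i, a PF.

50000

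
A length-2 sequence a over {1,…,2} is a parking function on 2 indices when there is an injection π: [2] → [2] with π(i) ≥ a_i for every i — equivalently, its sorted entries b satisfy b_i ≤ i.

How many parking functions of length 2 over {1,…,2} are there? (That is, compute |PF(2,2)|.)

3

#PF = (3−2)·3^(2−1) = 1·3 = 3 (Konheim–Weiss)
One tuple (1,2) → sorted (1,2): b_i ≤ i ∀i, a PF.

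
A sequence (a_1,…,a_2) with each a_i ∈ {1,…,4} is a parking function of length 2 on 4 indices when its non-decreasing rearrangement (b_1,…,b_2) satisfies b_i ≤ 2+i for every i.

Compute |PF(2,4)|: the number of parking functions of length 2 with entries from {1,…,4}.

15

|PF| = 3·5^1 = 3 · 5 = 15 (Konheim–Weiss)
E.g. (1,3) → sorted (1,3): b_i ≤ 2+i ∀i, a PF.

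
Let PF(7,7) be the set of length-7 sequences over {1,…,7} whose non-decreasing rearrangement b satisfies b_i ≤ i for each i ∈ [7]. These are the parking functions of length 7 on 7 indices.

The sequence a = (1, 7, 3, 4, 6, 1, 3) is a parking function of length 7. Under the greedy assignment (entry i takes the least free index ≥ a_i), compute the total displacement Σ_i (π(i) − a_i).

3

Σπ = 28 ({1..7} each once); Σa = 1+7+3+4+6+1+3 = 25; disp = 28−25 = 3.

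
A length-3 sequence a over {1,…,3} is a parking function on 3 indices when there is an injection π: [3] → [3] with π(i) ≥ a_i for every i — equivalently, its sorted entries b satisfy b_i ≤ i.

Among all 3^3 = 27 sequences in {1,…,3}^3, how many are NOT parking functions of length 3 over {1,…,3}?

11

#PF = (3+1−3)·(3+1)^{3−1} = 1×16 = 16 (Konheim–Weiss)
One tuple (2,3,3) → sorted (2,3,3): b_1=2>1, not a PF.
Total 27; non-PF = 27−16 = 11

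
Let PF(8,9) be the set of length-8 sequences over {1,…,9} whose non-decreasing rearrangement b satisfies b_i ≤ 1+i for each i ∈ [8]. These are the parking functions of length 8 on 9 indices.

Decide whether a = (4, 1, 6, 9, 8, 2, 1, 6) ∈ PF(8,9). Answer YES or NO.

YES

Sorted: b = (1, 1, 2, 4, 6, 6, 8, 9).
  b_1=1 ≤ 2
  b_2=1 ≤ 3
  b_3=2 ≤ 4
  b_4=4 ≤ 5
  b_5=6 ≤ 6
  b_6=6 ≤ 7
  b_7=8 ≤ 8
  b_8=9 ≤ 9
All bounds hold ⇒ YES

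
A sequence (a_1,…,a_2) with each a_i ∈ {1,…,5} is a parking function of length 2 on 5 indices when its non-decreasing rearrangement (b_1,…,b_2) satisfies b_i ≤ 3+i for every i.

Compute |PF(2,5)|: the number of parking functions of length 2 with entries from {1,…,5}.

24

#PF = (5+1−2)·(5+1)^{2−1} = 4×6 = 24
E.g. (4,4) → sorted (4,4): b_i ≤ 3+i ∀i, a PF.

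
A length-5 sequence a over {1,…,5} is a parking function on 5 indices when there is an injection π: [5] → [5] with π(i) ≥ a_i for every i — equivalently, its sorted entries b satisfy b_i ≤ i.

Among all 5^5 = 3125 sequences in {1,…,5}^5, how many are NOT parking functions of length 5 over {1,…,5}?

|PF| = (5+1−5)·(5+1)^{5−1} = 1 · 1296 = 1296 (Pollak)
Example (3,3,4,4,3) → sorted (3,3,3,4,4): b_1=3>1, not a PF.
Total 3125; non-PF = 3125−1296 = 1829

1829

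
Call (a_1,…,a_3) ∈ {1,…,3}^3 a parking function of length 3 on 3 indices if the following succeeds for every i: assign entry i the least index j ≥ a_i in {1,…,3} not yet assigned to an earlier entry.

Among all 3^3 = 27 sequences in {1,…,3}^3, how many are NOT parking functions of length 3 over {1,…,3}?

11

#PF = (3+1−3)·(3+1)^{3−1} = 1·16 = 16 (Konheim–Weiss)
Check (2,2,3) → sorted (2,2,3): b_1=2>1, not a PF.
Total 27; non-PF = 27−16 = 11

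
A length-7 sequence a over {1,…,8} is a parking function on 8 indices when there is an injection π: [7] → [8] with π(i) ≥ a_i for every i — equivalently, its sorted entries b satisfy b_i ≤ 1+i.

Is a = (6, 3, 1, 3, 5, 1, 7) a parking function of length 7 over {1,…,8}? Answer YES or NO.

YES

Rearranged: b = (1, 1, 3, 3, 5, 6, 7).
  b_1=1 ≤ 2
  b_2=1 ≤ 3
  b_3=3 ≤ 4
  b_4=3 ≤ 5
  b_5=5 ≤ 6
  b_6=6 ≤ 7
  b_7=7 ≤ 8
All bounds hold ⇒ YES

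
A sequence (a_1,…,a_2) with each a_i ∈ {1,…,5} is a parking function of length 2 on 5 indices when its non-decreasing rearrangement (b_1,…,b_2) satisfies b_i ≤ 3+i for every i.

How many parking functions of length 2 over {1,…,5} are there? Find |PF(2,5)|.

Count = 4·6^1 = 4 · 6 = 24 [KW]
Check (4,3) → sorted (3,4): b_i ≤ 3+i ∀i, a PF.

24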